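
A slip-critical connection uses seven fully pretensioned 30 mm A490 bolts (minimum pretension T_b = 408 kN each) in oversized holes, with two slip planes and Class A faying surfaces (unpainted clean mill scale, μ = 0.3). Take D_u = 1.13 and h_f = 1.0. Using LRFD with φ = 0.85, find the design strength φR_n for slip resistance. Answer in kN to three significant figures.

1650 kN

R_n = μ · D_u · h_f · T_b · n_s · n_b = 0.3 × 1.13 × 1.0 × 408 × 2 × 7 = 1936 kN.
Design strength φR_n = 0.85 × 1936 = 1650 kN.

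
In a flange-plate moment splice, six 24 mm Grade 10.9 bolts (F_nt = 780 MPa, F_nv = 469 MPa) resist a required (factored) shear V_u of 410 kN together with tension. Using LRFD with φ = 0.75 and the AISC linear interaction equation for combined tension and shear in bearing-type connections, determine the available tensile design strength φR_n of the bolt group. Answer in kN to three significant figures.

1380 kN

A_b = π·24²/4 = 452.4 mm²; f_rv = 410 × 1000 / (6 × 452.4) = 151 MPa.
F'_nt = 1.3 F_nt − (F_nt / φF_nv) f_rv = 1.3·780 − (780/(0.75·469))·151 = 679 MPa, capped at F_nt → F'_nt = 679 MPa.
R_n = F'_nt · A_b · n = 679 × 452.4 × 6 / 1000 = 1843 kN.
Design strength φR_n = 0.75 × 1843 = 1380 kN.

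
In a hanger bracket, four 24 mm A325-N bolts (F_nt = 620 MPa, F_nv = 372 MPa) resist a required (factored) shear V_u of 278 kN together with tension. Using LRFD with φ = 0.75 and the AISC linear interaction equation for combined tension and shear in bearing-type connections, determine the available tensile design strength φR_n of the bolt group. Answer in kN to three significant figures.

A_b = π·24²/4 = 452.4 mm²; f_rv = 278 × 1000 / (4 × 452.4) = 153.6 MPa.
F'_nt = 1.3 F_nt − (F_nt / φF_nv) f_rv = 1.3·620 − (620/(0.75·372))·153.6 = 464.6 MPa, capped at F_nt → F'_nt = 464.6 MPa.
R_n = F'_nt · A_b · n = 464.6 × 452.4 × 4 / 1000 = 840.7 kN.
Design strength φR_n = 0.75 × 840.7 = 631 kN.

631 kN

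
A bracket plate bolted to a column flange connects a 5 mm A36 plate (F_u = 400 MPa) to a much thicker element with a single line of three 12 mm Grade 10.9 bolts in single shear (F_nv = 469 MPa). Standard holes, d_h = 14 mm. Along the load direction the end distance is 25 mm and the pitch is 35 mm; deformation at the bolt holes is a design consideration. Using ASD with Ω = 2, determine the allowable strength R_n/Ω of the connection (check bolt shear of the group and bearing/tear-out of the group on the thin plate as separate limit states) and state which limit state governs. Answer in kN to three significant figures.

Bolt shear: A_b = π·12²/4 = 113.1 mm²; R_n = 469 × 113.1 × 3 × 1 / 1000 = 159.1 kN → 159.1 / 2 = 79.6 kN.
Bearing (1.2 l_c t F_u ≤ 2.4 d t F_u): upper limit = 2.4·12·5·400 / 1000 = 57.6 kN.
  Edge l_c = 25 − 14/2 = 18 → r_n = 43.2 kN; interior l_c = 35 − 14 = 21 → r_n = 50.4 kN.
  R_n,bearing = 1·43.2 + 2·50.4 = 144 kN → 144 / 2 = 72 kN.
Bearing governs: 72 kN.

72 kN (bearing governs)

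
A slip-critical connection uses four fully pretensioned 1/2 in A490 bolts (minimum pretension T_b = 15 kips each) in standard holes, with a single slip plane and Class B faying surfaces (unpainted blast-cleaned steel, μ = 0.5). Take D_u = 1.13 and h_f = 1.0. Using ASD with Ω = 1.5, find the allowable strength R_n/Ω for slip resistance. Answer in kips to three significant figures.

R_n = μ · D_u · h_f · T_b · n_s · n_b = 0.5 × 1.13 × 1.0 × 15 × 1 × 4 = 33.9 kips.
Allowable strength R_n/Ω = 33.9 / 1.5 = 22.6 kips.

22.6 kips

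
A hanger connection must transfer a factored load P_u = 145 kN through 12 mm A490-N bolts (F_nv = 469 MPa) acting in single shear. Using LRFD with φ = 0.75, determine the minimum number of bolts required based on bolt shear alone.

A_b = π·12²/4 = 113.1 mm².
Per-bolt design strength φR_n = 0.75 × 469 × 113.1 × 1 / 1000 = 39.78 kN.
n ≥ 145 / 39.78 = 3.645 → use 4 bolts.

4 bolts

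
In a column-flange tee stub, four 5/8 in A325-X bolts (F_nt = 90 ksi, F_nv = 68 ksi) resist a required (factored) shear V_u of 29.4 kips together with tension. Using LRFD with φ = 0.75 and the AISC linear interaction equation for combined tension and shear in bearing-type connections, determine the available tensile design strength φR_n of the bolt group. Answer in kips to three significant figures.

A_b = π·0.625²/4 = 0.3068 in²; f_rv = 29.4 / (4 × 0.3068) = 23.96 ksi.
F'_nt = 1.3 F_nt − (F_nt / φF_nv) f_rv = 1.3·90 − (90/(0.75·68))·23.96 = 74.72 ksi, capped at F_nt → F'_nt = 74.72 ksi.
R_n = F'_nt · A_b · n = 74.72 × 0.3068 × 4 = 91.7 kips.
Design strength φR_n = 0.75 × 91.7 = 68.8 kips.

68.8 kips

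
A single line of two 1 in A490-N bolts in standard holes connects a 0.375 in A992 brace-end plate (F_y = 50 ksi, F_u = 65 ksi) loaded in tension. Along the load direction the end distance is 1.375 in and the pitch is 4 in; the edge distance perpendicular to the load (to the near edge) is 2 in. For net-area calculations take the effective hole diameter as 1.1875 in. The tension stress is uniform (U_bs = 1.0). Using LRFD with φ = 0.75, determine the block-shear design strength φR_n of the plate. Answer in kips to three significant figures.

Shear plane L_v = 1.375 + 1·4 = 5.375 in; A_gv = 5.375 × 0.375 = 2.016 in².
A_nv = (5.375 − 1.5·1.1875) × 0.375 = 1.348 in².
A_nt = (2 − 0.5·1.1875) × 0.375 = 0.5273 in².
0.6 F_u A_nv = 52.56 kips; 0.6 F_y A_gv = 60.47 kips → shear rupture governs the shear term.
R_n = 52.56 + 1.0 × 65 × 0.5273 = 86.84 kips.
Design strength φR_n = 0.75 × 86.84 = 65.1 kips.

65.1 kips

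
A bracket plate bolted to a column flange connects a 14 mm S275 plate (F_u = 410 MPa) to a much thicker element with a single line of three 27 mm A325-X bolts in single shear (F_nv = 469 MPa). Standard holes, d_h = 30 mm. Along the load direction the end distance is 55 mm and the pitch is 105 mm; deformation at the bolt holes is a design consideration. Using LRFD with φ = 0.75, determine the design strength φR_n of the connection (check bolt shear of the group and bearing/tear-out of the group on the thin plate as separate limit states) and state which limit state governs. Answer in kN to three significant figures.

Bolt shear: A_b = π·27²/4 = 572.6 mm²; R_n = 469 × 572.6 × 3 × 1 / 1000 = 805.6 kN → 0.75 × 805.6 = 604 kN.
Bearing (1.2 l_c t F_u ≤ 2.4 d t F_u): upper limit = 2.4·27·14·410 / 1000 = 372 kN.
  Edge l_c = 55 − 30/2 = 40 → r_n = 275.5 kN; interior l_c = 105 − 30 = 75 → r_n = 372 kN.
  R_n,bearing = 1·275.5 + 2·372 = 1019 kN → 0.75 × 1019 = 765 kN.
Bolt shear governs: 604 kN.

604 kN (bolt shear governs)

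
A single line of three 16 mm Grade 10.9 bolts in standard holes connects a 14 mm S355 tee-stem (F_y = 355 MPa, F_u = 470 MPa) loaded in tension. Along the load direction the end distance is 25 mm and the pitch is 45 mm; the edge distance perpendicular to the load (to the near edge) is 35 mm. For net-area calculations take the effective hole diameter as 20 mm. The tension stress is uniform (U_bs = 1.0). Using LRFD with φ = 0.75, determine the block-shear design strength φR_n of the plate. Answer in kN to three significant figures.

Shear plane L_v = 25 + 2·45 = 115 mm; A_gv = 115 × 14 = 1610 mm².
A_nv = (115 − 2.5·20) × 14 = 910 mm².
A_nt = (35 − 0.5·20) × 14 = 350 mm².
0.6 F_u A_nv = 256.6 kN; 0.6 F_y A_gv = 342.9 kN → shear rupture governs the shear term.
R_n = 256.6 + 1.0 × 470 × 350 / 1000 = 421.1 kN.
Design strength φR_n = 0.75 × 421.1 = 316 kN.

316 kN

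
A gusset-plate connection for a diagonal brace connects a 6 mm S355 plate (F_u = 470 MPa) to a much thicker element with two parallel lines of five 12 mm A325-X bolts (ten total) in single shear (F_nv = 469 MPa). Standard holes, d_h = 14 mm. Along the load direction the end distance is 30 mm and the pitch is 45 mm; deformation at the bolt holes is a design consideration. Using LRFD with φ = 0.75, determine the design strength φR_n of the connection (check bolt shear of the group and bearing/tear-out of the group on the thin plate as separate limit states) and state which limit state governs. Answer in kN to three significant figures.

Bolt shear: A_b = π·12²/4 = 113.1 mm²; R_n = 469 × 113.1 × 10 × 1 / 1000 = 530.4 kN → 0.75 × 530.4 = 398 kN.
Bearing (1.2 l_c t F_u ≤ 2.4 d t F_u): upper limit = 2.4·12·6·470 / 1000 = 81.22 kN.
  Edge l_c = 30 − 14/2 = 23 → r_n = 77.83 kN; interior l_c = 45 − 14 = 31 → r_n = 81.22 kN.
  R_n,bearing = 2·77.83 + 8·81.22 = 805.4 kN → 0.75 × 805.4 = 604 kN.
Bolt shear governs: 398 kN.

398 kN (bolt shear governs)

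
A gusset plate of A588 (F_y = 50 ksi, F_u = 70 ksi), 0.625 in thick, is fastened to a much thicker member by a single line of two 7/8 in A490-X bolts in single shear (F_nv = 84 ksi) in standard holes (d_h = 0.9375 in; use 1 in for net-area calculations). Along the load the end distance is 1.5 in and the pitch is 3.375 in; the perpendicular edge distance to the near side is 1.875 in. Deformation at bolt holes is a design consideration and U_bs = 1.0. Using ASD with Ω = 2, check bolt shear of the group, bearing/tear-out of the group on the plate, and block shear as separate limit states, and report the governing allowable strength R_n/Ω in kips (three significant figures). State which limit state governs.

Bolt shear: A_b = π·0.875²/4 = 0.6013 in²; R_n = 84 × 0.6013 × 2 × 1 = 101 kips → 101 / 2 = 50.5 kips.
Bearing: edge l_c = 1.031, r_n = 54.14 kips; interior l_c = 2.438, r_n = 91.88 kips; R_n = 54.14 + 1·91.88 = 146 kips → 73 kips.
Block shear: A_gv = 3.047, A_nv = 2.109, A_nt = 0.8594 in²; R_n = min(0.6F_uA_nv, 0.6F_yA_gv) + U_bs·F_u·A_nt = 148.8 kips → 74.4 kips.
Bolt shear governs: 50.5 kips.

50.5 kips (bolt shear governs)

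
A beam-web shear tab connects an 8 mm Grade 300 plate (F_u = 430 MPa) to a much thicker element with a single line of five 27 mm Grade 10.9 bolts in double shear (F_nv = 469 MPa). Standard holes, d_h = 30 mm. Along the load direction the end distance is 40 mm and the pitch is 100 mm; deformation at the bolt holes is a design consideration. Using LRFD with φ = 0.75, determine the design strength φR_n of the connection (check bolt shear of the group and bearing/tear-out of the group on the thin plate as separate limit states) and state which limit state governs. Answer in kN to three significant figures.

746 kN (bearing governs)

Bolt shear: A_b = π·27²/4 = 572.6 mm²; R_n = 469 × 572.6 × 5 × 2 / 1000 = 2685 kN → 0.75 × 2685 = 2010 kN.
Bearing (1.2 l_c t F_u ≤ 2.4 d t F_u): upper limit = 2.4·27·8·430 / 1000 = 222.9 kN.
  Edge l_c = 40 − 30/2 = 25 → r_n = 103.2 kN; interior l_c = 100 − 30 = 70 → r_n = 222.9 kN.
  R_n,bearing = 1·103.2 + 4·222.9 = 994.8 kN → 0.75 × 994.8 = 746 kN.
Bearing governs: 746 kN.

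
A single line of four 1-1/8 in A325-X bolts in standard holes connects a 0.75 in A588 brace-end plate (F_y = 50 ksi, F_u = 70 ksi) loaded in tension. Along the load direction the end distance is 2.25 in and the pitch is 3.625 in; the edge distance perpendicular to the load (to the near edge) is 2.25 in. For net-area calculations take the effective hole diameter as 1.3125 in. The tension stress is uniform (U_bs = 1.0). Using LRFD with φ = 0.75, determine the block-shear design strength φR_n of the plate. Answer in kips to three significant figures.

264 kips

Shear plane L_v = 2.25 + 3·3.625 = 13.12 in; A_gv = 13.12 × 0.75 = 9.844 in².
A_nv = (13.12 − 3.5·1.3125) × 0.75 = 6.398 in².
A_nt = (2.25 − 0.5·1.3125) × 0.75 = 1.195 in².
0.6 F_u A_nv = 268.7 kips; 0.6 F_y A_gv = 295.3 kips → shear rupture governs the shear term.
R_n = 268.7 + 1.0 × 70 × 1.195 = 352.4 kips.
Design strength φR_n = 0.75 × 352.4 = 264 kips.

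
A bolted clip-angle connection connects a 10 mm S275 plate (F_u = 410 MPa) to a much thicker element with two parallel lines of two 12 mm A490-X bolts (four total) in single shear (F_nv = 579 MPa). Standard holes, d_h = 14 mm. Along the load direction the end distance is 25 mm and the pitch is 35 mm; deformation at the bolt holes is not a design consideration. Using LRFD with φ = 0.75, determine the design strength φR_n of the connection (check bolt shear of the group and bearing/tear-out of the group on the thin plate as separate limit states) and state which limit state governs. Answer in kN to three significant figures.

196 kN (bolt shear governs)

Bolt shear: A_b = π·12²/4 = 113.1 mm²; R_n = 579 × 113.1 × 4 × 1 / 1000 = 261.9 kN → 0.75 × 261.9 = 196 kN.
Bearing (1.5 l_c t F_u ≤ 3.0 d t F_u): upper limit = 3.0·12·10·410 / 1000 = 147.6 kN.
  Edge l_c = 25 − 14/2 = 18 → r_n = 110.7 kN; interior l_c = 35 − 14 = 21 → r_n = 129.2 kN.
  R_n,bearing = 2·110.7 + 2·129.2 = 479.7 kN → 0.75 × 479.7 = 360 kN.
Bolt shear governs: 196 kN.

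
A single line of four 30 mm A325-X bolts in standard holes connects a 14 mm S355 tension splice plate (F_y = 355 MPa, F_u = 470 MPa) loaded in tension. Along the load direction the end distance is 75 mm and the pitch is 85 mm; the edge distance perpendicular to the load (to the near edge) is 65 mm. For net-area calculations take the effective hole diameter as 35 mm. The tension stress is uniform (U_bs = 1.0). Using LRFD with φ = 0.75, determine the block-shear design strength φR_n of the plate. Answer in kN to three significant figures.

Shear plane L_v = 75 + 3·85 = 330 mm; A_gv = 330 × 14 = 4620 mm².
A_nv = (330 − 3.5·35) × 14 = 2905 mm².
A_nt = (65 − 0.5·35) × 14 = 665 mm².
0.6 F_u A_nv = 819.2 kN; 0.6 F_y A_gv = 984.1 kN → shear rupture governs the shear term.
R_n = 819.2 + 1.0 × 470 × 665 / 1000 = 1132 kN.
Design strength φR_n = 0.75 × 1132 = 849 kN.

849 kN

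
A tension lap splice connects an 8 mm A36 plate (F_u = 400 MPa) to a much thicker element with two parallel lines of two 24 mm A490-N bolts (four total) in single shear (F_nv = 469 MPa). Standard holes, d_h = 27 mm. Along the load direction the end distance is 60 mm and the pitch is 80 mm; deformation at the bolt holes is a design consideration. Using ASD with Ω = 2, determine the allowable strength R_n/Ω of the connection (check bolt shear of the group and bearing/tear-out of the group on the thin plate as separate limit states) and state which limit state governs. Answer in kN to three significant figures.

Bolt shear: A_b = π·24²/4 = 452.4 mm²; R_n = 469 × 452.4 × 4 × 1 / 1000 = 848.7 kN → 848.7 / 2 = 424 kN.
Bearing (1.2 l_c t F_u ≤ 2.4 d t F_u): upper limit = 2.4·24·8·400 / 1000 = 184.3 kN.
  Edge l_c = 60 − 27/2 = 46.5 → r_n = 178.6 kN; interior l_c = 80 − 27 = 53 → r_n = 184.3 kN.
  R_n,bearing = 2·178.6 + 2·184.3 = 725.8 kN → 725.8 / 2 = 363 kN.
Bearing governs: 363 kN.

363 kN (bearing governs)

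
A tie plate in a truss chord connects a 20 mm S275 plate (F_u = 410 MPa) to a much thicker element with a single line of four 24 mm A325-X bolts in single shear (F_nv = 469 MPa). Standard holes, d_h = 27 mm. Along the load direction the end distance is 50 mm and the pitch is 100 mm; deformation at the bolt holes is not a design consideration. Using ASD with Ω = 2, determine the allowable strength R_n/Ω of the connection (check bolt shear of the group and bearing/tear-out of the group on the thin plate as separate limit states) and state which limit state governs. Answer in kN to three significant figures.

424 kN (bolt shear governs)

Bolt shear: A_b = π·24²/4 = 452.4 mm²; R_n = 469 × 452.4 × 4 × 1 / 1000 = 848.7 kN → 848.7 / 2 = 424 kN.
Bearing (1.5 l_c t F_u ≤ 3.0 d t F_u): upper limit = 3.0·24·20·410 / 1000 = 590.4 kN.
  Edge l_c = 50 − 27/2 = 36.5 → r_n = 448.9 kN; interior l_c = 100 − 27 = 73 → r_n = 590.4 kN.
  R_n,bearing = 1·448.9 + 3·590.4 = 2220 kN → 2220 / 2 = 1110 kN.
Bolt shear governs: 424 kN.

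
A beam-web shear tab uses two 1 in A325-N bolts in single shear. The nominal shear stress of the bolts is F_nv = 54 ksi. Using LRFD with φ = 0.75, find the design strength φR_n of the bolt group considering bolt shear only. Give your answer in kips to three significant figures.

63.6 kips

A_b = π × 1² / 4 = 0.7854 in².
R_n = F_nv · A_b · n · n_s = 54 × 0.7854 × 2 × 1 = 84.82 kips.
Design strength φR_n = 0.75 × 84.82 = 63.6 kips.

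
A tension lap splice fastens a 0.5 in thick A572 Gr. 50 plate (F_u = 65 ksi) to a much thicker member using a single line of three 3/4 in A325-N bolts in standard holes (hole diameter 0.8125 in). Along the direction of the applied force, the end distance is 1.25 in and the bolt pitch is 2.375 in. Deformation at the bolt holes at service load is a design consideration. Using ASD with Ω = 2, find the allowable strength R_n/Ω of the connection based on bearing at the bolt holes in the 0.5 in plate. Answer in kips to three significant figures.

Per bolt r_n = 1.2 l_c t F_u ≤ 2.4 d t F_u; upper limit = 2.4 × 0.75 × 0.5 × 65 = 58.5 kips.
Edge bolt: l_c = 1.25 − 0.8125/2 = 0.8438 in → 1.2 × 0.8438 × 0.5 × 65 = 32.91 → r_n = 32.91 kips.
Interior bolts: l_c = 2.375 − 0.8125 = 1.562 in → 1.2 × 1.562 × 0.5 × 65 = 60.94 → r_n = 58.5 kips.
R_n = 1 × 32.91 + 2 × 58.5 = 149.9 kips.
Allowable strength R_n/Ω = 149.9 / 2 = 75 kips.

75 kips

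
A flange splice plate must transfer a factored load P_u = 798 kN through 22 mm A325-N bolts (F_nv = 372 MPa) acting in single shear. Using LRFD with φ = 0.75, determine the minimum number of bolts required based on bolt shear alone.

A_b = π·22²/4 = 380.1 mm².
Per-bolt design strength φR_n = 0.75 × 372 × 380.1 × 1 / 1000 = 106.1 kN.
n ≥ 798 / 106.1 = 7.524 → use 8 bolts.

8 bolts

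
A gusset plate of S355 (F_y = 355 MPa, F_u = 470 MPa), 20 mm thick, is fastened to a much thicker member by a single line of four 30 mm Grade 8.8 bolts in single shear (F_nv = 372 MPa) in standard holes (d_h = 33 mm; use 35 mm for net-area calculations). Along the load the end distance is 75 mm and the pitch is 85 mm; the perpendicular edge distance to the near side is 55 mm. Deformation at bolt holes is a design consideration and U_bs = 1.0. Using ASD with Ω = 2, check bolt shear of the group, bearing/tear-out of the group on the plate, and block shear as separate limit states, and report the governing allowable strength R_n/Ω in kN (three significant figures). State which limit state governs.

Bolt shear: A_b = π·30²/4 = 706.9 mm²; R_n = 372 × 706.9 × 4 × 1 / 1000 = 1052 kN → 1052 / 2 = 526 kN.
Bearing: edge l_c = 58.5, r_n = 659.9 kN; interior l_c = 52, r_n = 586.6 kN; R_n = 659.9 + 3·586.6 = 2420 kN → 1210 kN.
Block shear: A_gv = 6600, A_nv = 4150, A_nt = 750 mm²; R_n = min(0.6F_uA_nv, 0.6F_yA_gv) + U_bs·F_u·A_nt = 1523 kN → 761 kN.
Bolt shear governs: 526 kN.

526 kN (bolt shear governs)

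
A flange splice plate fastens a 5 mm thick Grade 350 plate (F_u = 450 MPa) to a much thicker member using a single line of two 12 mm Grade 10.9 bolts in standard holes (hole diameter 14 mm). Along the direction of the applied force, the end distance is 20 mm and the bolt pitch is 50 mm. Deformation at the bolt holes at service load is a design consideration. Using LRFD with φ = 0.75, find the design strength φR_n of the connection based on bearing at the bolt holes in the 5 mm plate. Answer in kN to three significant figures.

Per bolt r_n = 1.2 l_c t F_u ≤ 2.4 d t F_u; upper limit = 2.4 × 12 × 5 × 450 / 1000 = 64.8 kN.
Edge bolt: l_c = 20 − 14/2 = 13 mm → 1.2 × 13 × 5 × 450 / 1000 = 35.1 → r_n = 35.1 kN.
Interior bolts: l_c = 50 − 14 = 36 mm → 1.2 × 36 × 5 × 450 / 1000 = 97.2 → r_n = 64.8 kN.
R_n = 1 × 35.1 + 1 × 64.8 = 99.9 kN.
Design strength φR_n = 0.75 × 99.9 = 74.9 kN.

74.9 kN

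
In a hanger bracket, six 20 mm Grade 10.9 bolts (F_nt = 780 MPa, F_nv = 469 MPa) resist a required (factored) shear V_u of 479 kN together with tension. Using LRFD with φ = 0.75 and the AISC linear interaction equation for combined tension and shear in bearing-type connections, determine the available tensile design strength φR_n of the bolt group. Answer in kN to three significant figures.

A_b = π·20²/4 = 314.2 mm²; f_rv = 479 × 1000 / (6 × 314.2) = 254.1 MPa.
F'_nt = 1.3 F_nt − (F_nt / φF_nv) f_rv = 1.3·780 − (780/(0.75·469))·254.1 = 450.5 MPa, capped at F_nt → F'_nt = 450.5 MPa.
R_n = F'_nt · A_b · n = 450.5 × 314.2 × 6 / 1000 = 849.2 kN.
Design strength φR_n = 0.75 × 849.2 = 637 kN.

637 kN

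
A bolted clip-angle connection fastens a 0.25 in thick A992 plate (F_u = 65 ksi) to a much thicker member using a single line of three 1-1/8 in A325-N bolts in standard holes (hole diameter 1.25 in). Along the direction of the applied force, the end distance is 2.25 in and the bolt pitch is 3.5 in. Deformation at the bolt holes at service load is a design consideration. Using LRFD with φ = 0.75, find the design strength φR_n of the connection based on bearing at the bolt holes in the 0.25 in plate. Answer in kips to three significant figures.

Per bolt r_n = 1.2 l_c t F_u ≤ 2.4 d t F_u; upper limit = 2.4 × 1.125 × 0.25 × 65 = 43.87 kips.
Edge bolt: l_c = 2.25 − 1.25/2 = 1.625 in → 1.2 × 1.625 × 0.25 × 65 = 31.69 → r_n = 31.69 kips.
Interior bolts: l_c = 3.5 − 1.25 = 2.25 in → 1.2 × 2.25 × 0.25 × 65 = 43.87 → r_n = 43.87 kips.
R_n = 1 × 31.69 + 2 × 43.87 = 119.4 kips.
Design strength φR_n = 0.75 × 119.4 = 89.6 kips.

89.6 kips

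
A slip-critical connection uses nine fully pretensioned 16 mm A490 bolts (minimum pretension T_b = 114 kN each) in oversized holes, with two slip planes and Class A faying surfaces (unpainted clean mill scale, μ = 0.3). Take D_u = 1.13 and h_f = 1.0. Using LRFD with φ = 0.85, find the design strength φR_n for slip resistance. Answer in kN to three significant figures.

591 kN

R_n = μ · D_u · h_f · T_b · n_s · n_b = 0.3 × 1.13 × 1.0 × 114 × 2 × 9 = 695.6 kN.
Design strength φR_n = 0.85 × 695.6 = 591 kN.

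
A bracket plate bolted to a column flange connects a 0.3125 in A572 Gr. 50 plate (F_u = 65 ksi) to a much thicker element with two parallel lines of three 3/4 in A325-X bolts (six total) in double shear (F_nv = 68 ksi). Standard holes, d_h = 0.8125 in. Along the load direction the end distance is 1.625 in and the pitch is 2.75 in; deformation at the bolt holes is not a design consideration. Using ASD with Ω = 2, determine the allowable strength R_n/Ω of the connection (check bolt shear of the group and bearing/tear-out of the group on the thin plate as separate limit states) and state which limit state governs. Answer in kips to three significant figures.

129 kips (bearing governs)

Bolt shear: A_b = π·0.75²/4 = 0.4418 in²; R_n = 68 × 0.4418 × 6 × 2 = 360.5 kips → 360.5 / 2 = 180 kips.
Bearing (1.5 l_c t F_u ≤ 3.0 d t F_u): upper limit = 3.0·0.75·0.3125·65 = 45.7 kips.
  Edge l_c = 1.625 − 0.8125/2 = 1.219 → r_n = 37.13 kips; interior l_c = 2.75 − 0.8125 = 1.938 → r_n = 45.7 kips.
  R_n,bearing = 2·37.13 + 4·45.7 = 257.1 kips → 257.1 / 2 = 129 kips.
Bearing governs: 129 kips.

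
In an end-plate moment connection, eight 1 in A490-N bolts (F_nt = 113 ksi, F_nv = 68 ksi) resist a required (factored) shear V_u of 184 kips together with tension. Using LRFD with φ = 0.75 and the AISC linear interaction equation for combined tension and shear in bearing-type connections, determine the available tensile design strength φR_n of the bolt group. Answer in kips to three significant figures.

A_b = π·1²/4 = 0.7854 in²; f_rv = 184 / (8 × 0.7854) = 29.28 ksi.
F'_nt = 1.3 F_nt − (F_nt / φF_nv) f_rv = 1.3·113 − (113/(0.75·68))·29.28 = 82.01 ksi, capped at F_nt → F'_nt = 82.01 ksi.
R_n = F'_nt · A_b · n = 82.01 × 0.7854 × 8 = 515.3 kips.
Design strength φR_n = 0.75 × 515.3 = 386 kips.

386 kips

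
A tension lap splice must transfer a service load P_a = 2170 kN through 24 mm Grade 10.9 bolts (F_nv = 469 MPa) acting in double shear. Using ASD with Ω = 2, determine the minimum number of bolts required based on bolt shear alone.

A_b = π·24²/4 = 452.4 mm².
Per-bolt allowable strength R_n/Ω = 469 × 452.4 × 2 / 1000 / 2 = 212.2 kN.
n ≥ 2170 / 212.2 = 10.23 → use 11 bolts.

11 bolts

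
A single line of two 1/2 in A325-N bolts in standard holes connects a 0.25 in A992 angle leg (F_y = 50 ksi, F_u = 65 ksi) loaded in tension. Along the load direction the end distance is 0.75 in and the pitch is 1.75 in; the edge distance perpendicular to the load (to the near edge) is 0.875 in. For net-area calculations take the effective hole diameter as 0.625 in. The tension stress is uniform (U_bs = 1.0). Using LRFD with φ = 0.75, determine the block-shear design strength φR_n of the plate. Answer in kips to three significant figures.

Shear plane L_v = 0.75 + 1·1.75 = 2.5 in; A_gv = 2.5 × 0.25 = 0.625 in².
A_nv = (2.5 − 1.5·0.625) × 0.25 = 0.3906 in².
A_nt = (0.875 − 0.5·0.625) × 0.25 = 0.1406 in².
0.6 F_u A_nv = 15.23 kips; 0.6 F_y A_gv = 18.75 kips → shear rupture governs the shear term.
R_n = 15.23 + 1.0 × 65 × 0.1406 = 24.38 kips.
Design strength φR_n = 0.75 × 24.38 = 18.3 kips.

18.3 kips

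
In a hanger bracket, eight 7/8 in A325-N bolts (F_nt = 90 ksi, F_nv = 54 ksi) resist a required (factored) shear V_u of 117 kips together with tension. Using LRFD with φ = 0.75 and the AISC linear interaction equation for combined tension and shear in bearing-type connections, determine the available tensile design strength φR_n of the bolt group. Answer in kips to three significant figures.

A_b = π·0.875²/4 = 0.6013 in²; f_rv = 117 / (8 × 0.6013) = 24.32 ksi.
F'_nt = 1.3 F_nt − (F_nt / φF_nv) f_rv = 1.3·90 − (90/(0.75·54))·24.32 = 62.95 ksi, capped at F_nt → F'_nt = 62.95 ksi.
R_n = F'_nt · A_b · n = 62.95 × 0.6013 × 8 = 302.8 kips.
Design strength φR_n = 0.75 × 302.8 = 227 kips.

227 kips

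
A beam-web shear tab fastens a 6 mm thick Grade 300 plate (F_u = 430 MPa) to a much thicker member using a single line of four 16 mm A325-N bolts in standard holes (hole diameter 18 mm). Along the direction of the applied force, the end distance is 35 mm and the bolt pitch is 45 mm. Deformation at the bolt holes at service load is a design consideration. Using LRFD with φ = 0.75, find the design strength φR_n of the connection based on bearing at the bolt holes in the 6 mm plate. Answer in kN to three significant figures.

248 kN

Per bolt r_n = 1.2 l_c t F_u ≤ 2.4 d t F_u; upper limit = 2.4 × 16 × 6 × 430 / 1000 = 99.07 kN.
Edge bolt: l_c = 35 − 18/2 = 26 mm → 1.2 × 26 × 6 × 430 / 1000 = 80.5 → r_n = 80.5 kN.
Interior bolts: l_c = 45 − 18 = 27 mm → 1.2 × 27 × 6 × 430 / 1000 = 83.59 → r_n = 83.59 kN.
R_n = 1 × 80.5 + 3 × 83.59 = 331.3 kN.
Design strength φR_n = 0.75 × 331.3 = 248 kN.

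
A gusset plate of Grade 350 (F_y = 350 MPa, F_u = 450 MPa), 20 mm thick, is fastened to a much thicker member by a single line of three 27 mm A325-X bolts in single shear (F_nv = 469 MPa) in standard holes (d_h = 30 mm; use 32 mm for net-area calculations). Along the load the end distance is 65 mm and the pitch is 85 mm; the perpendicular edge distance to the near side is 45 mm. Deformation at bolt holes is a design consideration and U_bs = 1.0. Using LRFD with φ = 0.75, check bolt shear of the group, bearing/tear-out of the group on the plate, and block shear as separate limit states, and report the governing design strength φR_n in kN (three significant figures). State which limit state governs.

Bolt shear: A_b = π·27²/4 = 572.6 mm²; R_n = 469 × 572.6 × 3 × 1 / 1000 = 805.6 kN → 0.75 × 805.6 = 604 kN.
Bearing: edge l_c = 50, r_n = 540 kN; interior l_c = 55, r_n = 583.2 kN; R_n = 540 + 2·583.2 = 1706 kN → 1280 kN.
Block shear: A_gv = 4700, A_nv = 3100, A_nt = 580 mm²; R_n = min(0.6F_uA_nv, 0.6F_yA_gv) + U_bs·F_u·A_nt = 1098 kN → 824 kN.
Bolt shear governs: 604 kN.

604 kN (bolt shear governs)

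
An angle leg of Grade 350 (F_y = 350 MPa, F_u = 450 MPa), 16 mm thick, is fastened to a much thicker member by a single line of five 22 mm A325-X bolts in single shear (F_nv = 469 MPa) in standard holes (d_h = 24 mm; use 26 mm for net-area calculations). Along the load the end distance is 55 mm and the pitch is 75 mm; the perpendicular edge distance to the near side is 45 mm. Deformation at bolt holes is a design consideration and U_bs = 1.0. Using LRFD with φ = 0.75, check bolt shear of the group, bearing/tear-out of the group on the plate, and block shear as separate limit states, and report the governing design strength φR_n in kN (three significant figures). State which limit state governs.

669 kN (bolt shear governs)

Bolt shear: A_b = π·22²/4 = 380.1 mm²; R_n = 469 × 380.1 × 5 × 1 / 1000 = 891.4 kN → 0.75 × 891.4 = 669 kN.
Bearing: edge l_c = 43, r_n = 371.5 kN; interior l_c = 51, r_n = 380.2 kN; R_n = 371.5 + 4·380.2 = 1892 kN → 1420 kN.
Block shear: A_gv = 5680, A_nv = 3808, A_nt = 512 mm²; R_n = min(0.6F_uA_nv, 0.6F_yA_gv) + U_bs·F_u·A_nt = 1259 kN → 944 kN.
Bolt shear governs: 669 kN.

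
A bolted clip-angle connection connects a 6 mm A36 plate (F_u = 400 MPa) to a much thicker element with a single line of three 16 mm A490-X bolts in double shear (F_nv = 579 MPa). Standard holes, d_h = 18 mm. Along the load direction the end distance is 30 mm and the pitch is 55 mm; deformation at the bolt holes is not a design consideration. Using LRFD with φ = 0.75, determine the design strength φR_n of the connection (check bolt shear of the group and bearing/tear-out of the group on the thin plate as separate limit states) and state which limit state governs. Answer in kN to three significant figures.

Bolt shear: A_b = π·16²/4 = 201.1 mm²; R_n = 579 × 201.1 × 3 × 2 / 1000 = 698.5 kN → 0.75 × 698.5 = 524 kN.
Bearing (1.5 l_c t F_u ≤ 3.0 d t F_u): upper limit = 3.0·16·6·400 / 1000 = 115.2 kN.
  Edge l_c = 30 − 18/2 = 21 → r_n = 75.6 kN; interior l_c = 55 − 18 = 37 → r_n = 115.2 kN.
  R_n,bearing = 1·75.6 + 2·115.2 = 306 kN → 0.75 × 306 = 230 kN.
Bearing governs: 230 kN.

230 kN (bearing governs)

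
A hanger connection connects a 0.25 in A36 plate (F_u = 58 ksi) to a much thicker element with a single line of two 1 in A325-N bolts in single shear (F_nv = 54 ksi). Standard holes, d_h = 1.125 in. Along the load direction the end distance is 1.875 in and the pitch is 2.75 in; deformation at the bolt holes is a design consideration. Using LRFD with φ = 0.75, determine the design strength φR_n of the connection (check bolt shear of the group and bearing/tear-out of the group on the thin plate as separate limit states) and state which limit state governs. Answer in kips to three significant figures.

38.3 kips (bearing governs)

Bolt shear: A_b = π·1²/4 = 0.7854 in²; R_n = 54 × 0.7854 × 2 × 1 = 84.82 kips → 0.75 × 84.82 = 63.6 kips.
Bearing (1.2 l_c t F_u ≤ 2.4 d t F_u): upper limit = 2.4·1·0.25·58 = 34.8 kips.
  Edge l_c = 1.875 − 1.125/2 = 1.312 → r_n = 22.84 kips; interior l_c = 2.75 − 1.125 = 1.625 → r_n = 28.27 kips.
  R_n,bearing = 1·22.84 + 1·28.27 = 51.11 kips → 0.75 × 51.11 = 38.3 kips.
Bearing governs: 38.3 kips.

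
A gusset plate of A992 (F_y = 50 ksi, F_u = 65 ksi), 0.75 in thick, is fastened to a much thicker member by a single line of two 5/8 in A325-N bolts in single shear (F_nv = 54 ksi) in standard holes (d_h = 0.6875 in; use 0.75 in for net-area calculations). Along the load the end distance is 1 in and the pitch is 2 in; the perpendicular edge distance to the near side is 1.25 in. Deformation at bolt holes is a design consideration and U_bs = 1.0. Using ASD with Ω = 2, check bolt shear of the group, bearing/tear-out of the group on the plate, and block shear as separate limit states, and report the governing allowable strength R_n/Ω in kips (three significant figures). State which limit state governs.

16.6 kips (bolt shear governs)

Bolt shear: A_b = π·0.625²/4 = 0.3068 in²; R_n = 54 × 0.3068 × 2 × 1 = 33.13 kips → 33.13 / 2 = 16.6 kips.
Bearing: edge l_c = 0.6562, r_n = 38.39 kips; interior l_c = 1.312, r_n = 73.12 kips; R_n = 38.39 + 1·73.12 = 111.5 kips → 55.8 kips.
Block shear: A_gv = 2.25, A_nv = 1.406, A_nt = 0.6562 in²; R_n = min(0.6F_uA_nv, 0.6F_yA_gv) + U_bs·F_u·A_nt = 97.5 kips → 48.8 kips.
Bolt shear governs: 16.6 kips.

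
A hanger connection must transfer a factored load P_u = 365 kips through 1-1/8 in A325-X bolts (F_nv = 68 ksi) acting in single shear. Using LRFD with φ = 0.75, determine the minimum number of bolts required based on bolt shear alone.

8 bolts

A_b = π·1.125²/4 = 0.994 in².
Per-bolt design strength φR_n = 0.75 × 68 × 0.994 × 1 = 50.69 kips.
n ≥ 365 / 50.69 = 7.2 → use 8 bolts.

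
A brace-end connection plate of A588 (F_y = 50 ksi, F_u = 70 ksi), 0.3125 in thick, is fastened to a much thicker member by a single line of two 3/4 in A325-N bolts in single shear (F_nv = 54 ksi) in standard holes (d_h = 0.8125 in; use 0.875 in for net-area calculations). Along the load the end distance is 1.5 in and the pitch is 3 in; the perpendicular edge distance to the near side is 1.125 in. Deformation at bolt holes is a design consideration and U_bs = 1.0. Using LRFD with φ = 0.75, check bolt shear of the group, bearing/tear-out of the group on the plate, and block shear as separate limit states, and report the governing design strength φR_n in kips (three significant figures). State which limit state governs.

Bolt shear: A_b = π·0.75²/4 = 0.4418 in²; R_n = 54 × 0.4418 × 2 × 1 = 47.71 kips → 0.75 × 47.71 = 35.8 kips.
Bearing: edge l_c = 1.094, r_n = 28.71 kips; interior l_c = 2.188, r_n = 39.38 kips; R_n = 28.71 + 1·39.38 = 68.09 kips → 51.1 kips.
Block shear: A_gv = 1.406, A_nv = 0.9961, A_nt = 0.2148 in²; R_n = min(0.6F_uA_nv, 0.6F_yA_gv) + U_bs·F_u·A_nt = 56.88 kips → 42.7 kips.
Bolt shear governs: 35.8 kips.

35.8 kips (bolt shear governs)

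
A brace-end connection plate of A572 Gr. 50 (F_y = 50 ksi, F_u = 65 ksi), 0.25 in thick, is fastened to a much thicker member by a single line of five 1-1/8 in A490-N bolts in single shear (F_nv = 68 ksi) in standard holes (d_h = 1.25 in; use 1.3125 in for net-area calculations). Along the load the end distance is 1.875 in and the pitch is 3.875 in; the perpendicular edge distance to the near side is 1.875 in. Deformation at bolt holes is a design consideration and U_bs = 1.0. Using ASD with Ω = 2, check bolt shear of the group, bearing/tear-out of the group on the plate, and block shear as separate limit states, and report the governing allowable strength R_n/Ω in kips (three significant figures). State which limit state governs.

Bolt shear: A_b = π·1.125²/4 = 0.994 in²; R_n = 68 × 0.994 × 5 × 1 = 338 kips → 338 / 2 = 169 kips.
Bearing: edge l_c = 1.25, r_n = 24.38 kips; interior l_c = 2.625, r_n = 43.87 kips; R_n = 24.38 + 4·43.87 = 199.9 kips → 99.9 kips.
Block shear: A_gv = 4.344, A_nv = 2.867, A_nt = 0.3047 in²; R_n = min(0.6F_uA_nv, 0.6F_yA_gv) + U_bs·F_u·A_nt = 131.6 kips → 65.8 kips.
Block shear governs: 65.8 kips.

65.8 kips (block shear governs)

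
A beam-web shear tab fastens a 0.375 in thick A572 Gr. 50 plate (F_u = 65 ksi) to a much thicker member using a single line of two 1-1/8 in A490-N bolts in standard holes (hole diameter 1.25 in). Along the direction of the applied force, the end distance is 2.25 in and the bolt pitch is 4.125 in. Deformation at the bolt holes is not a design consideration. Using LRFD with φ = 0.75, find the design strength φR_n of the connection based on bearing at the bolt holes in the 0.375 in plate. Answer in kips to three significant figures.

106 kips

Per bolt r_n = 1.5 l_c t F_u ≤ 3.0 d t F_u; upper limit = 3.0 × 1.125 × 0.375 × 65 = 82.27 kips.
Edge bolt: l_c = 2.25 − 1.25/2 = 1.625 in → 1.5 × 1.625 × 0.375 × 65 = 59.41 → r_n = 59.41 kips.
Interior bolts: l_c = 4.125 − 1.25 = 2.875 in → 1.5 × 2.875 × 0.375 × 65 = 105.1 → r_n = 82.27 kips.
R_n = 1 × 59.41 + 1 × 82.27 = 141.7 kips.
Design strength φR_n = 0.75 × 141.7 = 106 kips.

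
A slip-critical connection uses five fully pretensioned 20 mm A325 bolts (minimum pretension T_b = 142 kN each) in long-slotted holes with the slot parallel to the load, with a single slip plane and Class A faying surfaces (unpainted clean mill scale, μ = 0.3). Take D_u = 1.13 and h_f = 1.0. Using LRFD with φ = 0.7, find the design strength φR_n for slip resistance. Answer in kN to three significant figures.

R_n = μ · D_u · h_f · T_b · n_s · n_b = 0.3 × 1.13 × 1.0 × 142 × 1 × 5 = 240.7 kN.
Design strength φR_n = 0.7 × 240.7 = 168 kN.

168 kN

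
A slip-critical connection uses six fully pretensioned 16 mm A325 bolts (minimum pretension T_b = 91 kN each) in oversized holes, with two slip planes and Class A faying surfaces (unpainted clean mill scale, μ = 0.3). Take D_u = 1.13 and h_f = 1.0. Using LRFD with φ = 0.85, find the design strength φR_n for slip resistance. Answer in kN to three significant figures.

315 kN

R_n = μ · D_u · h_f · T_b · n_s · n_b = 0.3 × 1.13 × 1.0 × 91 × 2 × 6 = 370.2 kN.
Design strength φR_n = 0.85 × 370.2 = 315 kN.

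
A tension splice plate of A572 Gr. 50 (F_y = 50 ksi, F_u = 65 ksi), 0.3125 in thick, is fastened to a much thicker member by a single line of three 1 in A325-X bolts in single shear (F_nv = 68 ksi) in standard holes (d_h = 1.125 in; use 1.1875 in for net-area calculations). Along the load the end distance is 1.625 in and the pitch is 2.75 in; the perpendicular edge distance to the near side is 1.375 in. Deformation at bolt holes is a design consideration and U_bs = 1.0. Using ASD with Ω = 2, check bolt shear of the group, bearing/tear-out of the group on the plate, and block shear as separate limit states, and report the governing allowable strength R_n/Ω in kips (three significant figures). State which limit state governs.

33.3 kips (block shear governs)

Bolt shear: A_b = π·1²/4 = 0.7854 in²; R_n = 68 × 0.7854 × 3 × 1 = 160.2 kips → 160.2 / 2 = 80.1 kips.
Bearing: edge l_c = 1.062, r_n = 25.9 kips; interior l_c = 1.625, r_n = 39.61 kips; R_n = 25.9 + 2·39.61 = 105.1 kips → 52.6 kips.
Block shear: A_gv = 2.227, A_nv = 1.299, A_nt = 0.2441 in²; R_n = min(0.6F_uA_nv, 0.6F_yA_gv) + U_bs·F_u·A_nt = 66.52 kips → 33.3 kips.
Block shear governs: 33.3 kips.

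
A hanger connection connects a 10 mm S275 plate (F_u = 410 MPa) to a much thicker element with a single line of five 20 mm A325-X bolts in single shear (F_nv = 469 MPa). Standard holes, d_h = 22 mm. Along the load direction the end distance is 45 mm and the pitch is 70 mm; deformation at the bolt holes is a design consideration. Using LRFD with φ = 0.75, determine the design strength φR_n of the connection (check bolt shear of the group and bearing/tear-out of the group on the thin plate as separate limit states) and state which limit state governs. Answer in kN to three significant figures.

553 kN (bolt shear governs)

Bolt shear: A_b = π·20²/4 = 314.2 mm²; R_n = 469 × 314.2 × 5 × 1 / 1000 = 736.7 kN → 0.75 × 736.7 = 553 kN.
Bearing (1.2 l_c t F_u ≤ 2.4 d t F_u): upper limit = 2.4·20·10·410 / 1000 = 196.8 kN.
  Edge l_c = 45 − 22/2 = 34 → r_n = 167.3 kN; interior l_c = 70 − 22 = 48 → r_n = 196.8 kN.
  R_n,bearing = 1·167.3 + 4·196.8 = 954.5 kN → 0.75 × 954.5 = 716 kN.
Bolt shear governs: 553 kN.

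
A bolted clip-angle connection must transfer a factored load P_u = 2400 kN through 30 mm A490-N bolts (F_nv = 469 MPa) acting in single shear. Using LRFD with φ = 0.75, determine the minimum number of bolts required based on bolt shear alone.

10 bolts

A_b = π·30²/4 = 706.9 mm².
Per-bolt design strength φR_n = 0.75 × 469 × 706.9 × 1 / 1000 = 248.6 kN.
n ≥ 2400 / 248.6 = 9.653 → use 10 bolts.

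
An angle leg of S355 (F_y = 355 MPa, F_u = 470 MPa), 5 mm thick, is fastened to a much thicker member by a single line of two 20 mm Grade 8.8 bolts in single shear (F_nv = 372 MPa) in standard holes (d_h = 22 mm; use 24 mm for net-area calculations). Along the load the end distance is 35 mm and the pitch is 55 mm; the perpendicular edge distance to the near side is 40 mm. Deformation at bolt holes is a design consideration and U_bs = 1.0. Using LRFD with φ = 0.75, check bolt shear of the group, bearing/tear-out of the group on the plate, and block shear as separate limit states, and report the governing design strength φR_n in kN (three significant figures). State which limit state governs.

106 kN (block shear governs)

Bolt shear: A_b = π·20²/4 = 314.2 mm²; R_n = 372 × 314.2 × 2 × 1 / 1000 = 233.7 kN → 0.75 × 233.7 = 175 kN.
Bearing: edge l_c = 24, r_n = 67.68 kN; interior l_c = 33, r_n = 93.06 kN; R_n = 67.68 + 1·93.06 = 160.7 kN → 121 kN.
Block shear: A_gv = 450, A_nv = 270, A_nt = 140 mm²; R_n = min(0.6F_uA_nv, 0.6F_yA_gv) + U_bs·F_u·A_nt = 141.9 kN → 106 kN.
Block shear governs: 106 kN.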